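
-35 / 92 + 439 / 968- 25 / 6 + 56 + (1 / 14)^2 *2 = 169913113 / 3272808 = 51.92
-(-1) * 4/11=4/11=0.36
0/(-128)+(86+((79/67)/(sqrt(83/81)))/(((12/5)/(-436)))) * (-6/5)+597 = 154998 * sqrt(83)/5561+2469/5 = 747.73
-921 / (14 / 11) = -723.64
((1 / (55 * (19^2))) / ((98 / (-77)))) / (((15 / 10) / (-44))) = 44 / 37905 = 0.00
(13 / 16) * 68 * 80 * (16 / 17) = 4160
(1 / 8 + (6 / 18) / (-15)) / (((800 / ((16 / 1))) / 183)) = 2257 / 6000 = 0.38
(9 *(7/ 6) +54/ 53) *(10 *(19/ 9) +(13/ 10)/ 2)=1594219/ 6360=250.66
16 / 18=8 / 9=0.89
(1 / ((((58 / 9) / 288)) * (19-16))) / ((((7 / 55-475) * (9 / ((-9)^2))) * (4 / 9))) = -26730 / 42079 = -0.64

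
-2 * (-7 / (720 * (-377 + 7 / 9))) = -7 / 135440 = -0.00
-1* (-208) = 208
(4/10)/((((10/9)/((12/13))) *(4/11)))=297/325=0.91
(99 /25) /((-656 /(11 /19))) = -1089 /311600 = -0.00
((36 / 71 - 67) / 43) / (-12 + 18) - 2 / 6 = -3609 / 6106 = -0.59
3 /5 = 0.60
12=12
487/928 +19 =18119/928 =19.52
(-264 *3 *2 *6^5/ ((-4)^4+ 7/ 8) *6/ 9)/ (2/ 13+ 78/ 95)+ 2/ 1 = -1352070614/ 41237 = -32787.80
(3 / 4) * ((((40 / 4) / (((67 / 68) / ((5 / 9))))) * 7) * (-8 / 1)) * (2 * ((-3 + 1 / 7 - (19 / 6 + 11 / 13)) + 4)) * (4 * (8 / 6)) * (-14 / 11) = -2386854400 / 258687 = -9226.80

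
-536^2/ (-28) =71824/ 7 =10260.57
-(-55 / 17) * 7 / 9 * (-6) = -770 / 51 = -15.10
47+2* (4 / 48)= 47.17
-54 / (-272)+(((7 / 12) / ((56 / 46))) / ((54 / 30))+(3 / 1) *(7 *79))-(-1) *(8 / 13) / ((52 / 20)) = 2059915181 / 1241136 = 1659.70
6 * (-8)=-48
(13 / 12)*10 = 65 / 6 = 10.83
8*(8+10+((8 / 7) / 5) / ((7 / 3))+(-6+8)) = 39392 / 245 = 160.78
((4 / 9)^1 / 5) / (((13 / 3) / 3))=4 / 65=0.06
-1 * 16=-16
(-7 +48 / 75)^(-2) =0.02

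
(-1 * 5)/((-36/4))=5/9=0.56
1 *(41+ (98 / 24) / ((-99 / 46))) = 23227 / 594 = 39.10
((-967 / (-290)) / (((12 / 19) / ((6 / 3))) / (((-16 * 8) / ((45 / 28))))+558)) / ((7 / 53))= 128896 / 2848815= 0.05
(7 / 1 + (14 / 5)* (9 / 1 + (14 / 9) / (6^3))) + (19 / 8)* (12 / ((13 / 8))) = 314375 / 6318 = 49.76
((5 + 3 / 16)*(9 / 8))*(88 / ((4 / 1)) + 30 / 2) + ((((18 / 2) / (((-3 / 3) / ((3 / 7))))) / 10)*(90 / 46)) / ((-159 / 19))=235942083 / 1092224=216.02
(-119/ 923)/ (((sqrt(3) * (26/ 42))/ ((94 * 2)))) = -156604 * sqrt(3)/ 11999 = -22.61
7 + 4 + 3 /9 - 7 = 13 /3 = 4.33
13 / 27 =0.48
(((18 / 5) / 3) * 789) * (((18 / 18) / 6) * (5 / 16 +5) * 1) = 13413 / 16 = 838.31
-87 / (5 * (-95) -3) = 87 / 478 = 0.18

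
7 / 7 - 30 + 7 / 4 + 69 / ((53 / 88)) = 18511 / 212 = 87.32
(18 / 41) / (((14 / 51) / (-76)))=-34884 / 287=-121.55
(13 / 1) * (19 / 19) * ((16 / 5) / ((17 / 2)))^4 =0.26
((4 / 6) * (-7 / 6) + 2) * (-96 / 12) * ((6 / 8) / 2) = -11 / 3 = -3.67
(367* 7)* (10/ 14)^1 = 1835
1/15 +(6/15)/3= 1/5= 0.20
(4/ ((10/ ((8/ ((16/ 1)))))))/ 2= 1/ 10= 0.10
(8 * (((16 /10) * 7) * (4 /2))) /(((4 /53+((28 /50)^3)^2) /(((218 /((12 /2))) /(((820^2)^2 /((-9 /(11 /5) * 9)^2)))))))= 57578185546875 /313567119230331032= 0.00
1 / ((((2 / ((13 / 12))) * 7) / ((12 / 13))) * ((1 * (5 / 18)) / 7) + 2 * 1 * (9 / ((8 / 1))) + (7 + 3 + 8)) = 36 / 749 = 0.05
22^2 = 484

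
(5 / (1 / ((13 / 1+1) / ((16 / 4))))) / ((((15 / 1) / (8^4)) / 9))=43008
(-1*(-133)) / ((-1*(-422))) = 0.32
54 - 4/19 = 1022/19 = 53.79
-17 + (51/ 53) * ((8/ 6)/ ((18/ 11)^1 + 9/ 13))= -290309/ 17649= -16.45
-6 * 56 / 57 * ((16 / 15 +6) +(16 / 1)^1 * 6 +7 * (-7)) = -90832 / 285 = -318.71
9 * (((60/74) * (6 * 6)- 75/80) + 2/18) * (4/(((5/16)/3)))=1813404/185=9802.18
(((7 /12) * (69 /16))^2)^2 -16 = 403462785 /16777216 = 24.05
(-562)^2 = 315844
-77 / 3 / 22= -7 / 6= -1.17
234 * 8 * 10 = 18720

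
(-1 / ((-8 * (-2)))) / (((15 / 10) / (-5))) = 5 / 24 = 0.21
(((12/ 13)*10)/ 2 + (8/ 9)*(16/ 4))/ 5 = 956/ 585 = 1.63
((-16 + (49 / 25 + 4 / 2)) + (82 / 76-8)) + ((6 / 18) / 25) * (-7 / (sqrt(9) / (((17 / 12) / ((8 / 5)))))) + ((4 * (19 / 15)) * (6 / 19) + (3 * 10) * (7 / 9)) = 5.94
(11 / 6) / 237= 11 / 1422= 0.01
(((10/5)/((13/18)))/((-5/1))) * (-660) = 4752/13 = 365.54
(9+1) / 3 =10 / 3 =3.33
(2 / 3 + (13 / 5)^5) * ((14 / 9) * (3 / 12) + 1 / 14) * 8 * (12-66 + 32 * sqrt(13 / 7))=-519739856 / 21875 + 8315837696 * sqrt(91) / 4134375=-4572.11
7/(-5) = -1.40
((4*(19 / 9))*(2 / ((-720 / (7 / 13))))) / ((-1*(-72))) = -133 / 758160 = -0.00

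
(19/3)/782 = 19/2346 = 0.01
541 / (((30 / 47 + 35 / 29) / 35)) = 5161681 / 503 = 10261.79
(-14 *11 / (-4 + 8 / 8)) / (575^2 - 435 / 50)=220 / 1416927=0.00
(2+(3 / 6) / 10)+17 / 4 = 63 / 10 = 6.30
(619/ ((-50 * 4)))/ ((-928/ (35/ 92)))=4333/ 3415040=0.00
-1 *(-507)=507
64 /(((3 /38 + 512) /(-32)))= -77824 /19459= -4.00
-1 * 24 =-24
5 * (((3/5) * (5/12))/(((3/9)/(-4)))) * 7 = -105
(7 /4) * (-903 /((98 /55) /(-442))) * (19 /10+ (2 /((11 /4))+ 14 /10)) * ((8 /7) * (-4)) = -50517948 /7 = -7216849.71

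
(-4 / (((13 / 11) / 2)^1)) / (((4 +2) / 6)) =-88 / 13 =-6.77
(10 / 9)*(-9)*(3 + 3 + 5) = -110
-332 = -332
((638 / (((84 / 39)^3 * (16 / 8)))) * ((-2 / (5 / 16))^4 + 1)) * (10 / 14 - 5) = -229693.41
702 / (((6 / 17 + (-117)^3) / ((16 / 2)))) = -31824 / 9075805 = -0.00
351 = 351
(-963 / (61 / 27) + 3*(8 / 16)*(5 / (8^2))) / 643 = -3327213 / 5020544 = -0.66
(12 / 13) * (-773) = -713.54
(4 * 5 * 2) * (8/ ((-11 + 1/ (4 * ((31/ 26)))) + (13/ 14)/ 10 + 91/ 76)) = -13193600/ 391689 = -33.68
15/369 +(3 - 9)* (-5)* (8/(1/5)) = 147605/123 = 1200.04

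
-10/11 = -0.91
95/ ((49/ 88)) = 170.61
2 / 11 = 0.18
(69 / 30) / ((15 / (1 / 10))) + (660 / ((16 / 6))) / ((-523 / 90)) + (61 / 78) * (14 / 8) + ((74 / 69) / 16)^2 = -10669787969341 / 258960312000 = -41.20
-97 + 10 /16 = -771 /8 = -96.38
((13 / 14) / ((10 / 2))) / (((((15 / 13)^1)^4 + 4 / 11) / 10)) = 4084223 / 4697833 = 0.87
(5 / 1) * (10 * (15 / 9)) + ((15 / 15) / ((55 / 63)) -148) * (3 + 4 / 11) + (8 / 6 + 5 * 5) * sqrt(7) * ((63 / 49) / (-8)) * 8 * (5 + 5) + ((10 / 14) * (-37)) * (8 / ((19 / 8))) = -2370 * sqrt(7) / 7 -120614101 / 241395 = -1395.43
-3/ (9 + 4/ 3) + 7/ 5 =172/ 155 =1.11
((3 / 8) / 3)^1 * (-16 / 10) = -1 / 5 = -0.20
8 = 8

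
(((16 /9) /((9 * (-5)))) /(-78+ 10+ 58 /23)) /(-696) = -23 /26531955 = -0.00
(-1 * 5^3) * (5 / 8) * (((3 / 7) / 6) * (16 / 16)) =-625 / 112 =-5.58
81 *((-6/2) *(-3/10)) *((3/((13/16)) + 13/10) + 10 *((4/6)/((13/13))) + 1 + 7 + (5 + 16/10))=2488563/1300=1914.28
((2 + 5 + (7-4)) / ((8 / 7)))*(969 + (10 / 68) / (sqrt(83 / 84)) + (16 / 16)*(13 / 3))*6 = 525*sqrt(1743) / 2822 + 51100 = 51107.77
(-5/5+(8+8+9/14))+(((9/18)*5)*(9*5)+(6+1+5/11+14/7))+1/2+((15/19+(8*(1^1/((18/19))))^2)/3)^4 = 23353426309227983378701/69977789408099034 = 333726.27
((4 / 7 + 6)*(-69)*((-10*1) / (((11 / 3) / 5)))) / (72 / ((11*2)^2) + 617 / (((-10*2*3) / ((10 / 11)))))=-31422600 / 46753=-672.10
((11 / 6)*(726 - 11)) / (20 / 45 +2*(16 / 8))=4719 / 16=294.94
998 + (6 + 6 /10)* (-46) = 3472 /5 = 694.40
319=319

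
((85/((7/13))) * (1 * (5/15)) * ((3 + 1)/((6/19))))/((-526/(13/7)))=-2.35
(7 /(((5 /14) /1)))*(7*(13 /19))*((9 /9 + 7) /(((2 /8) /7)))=1997632 /95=21027.71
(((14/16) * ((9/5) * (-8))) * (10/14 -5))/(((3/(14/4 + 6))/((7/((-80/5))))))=-1197/16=-74.81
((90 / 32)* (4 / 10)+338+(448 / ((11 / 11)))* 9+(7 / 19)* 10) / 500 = 664971 / 76000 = 8.75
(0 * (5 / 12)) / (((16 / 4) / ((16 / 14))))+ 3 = 3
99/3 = 33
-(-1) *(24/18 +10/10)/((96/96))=7/3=2.33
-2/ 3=-0.67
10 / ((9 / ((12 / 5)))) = 8 / 3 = 2.67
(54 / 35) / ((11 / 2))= 108 / 385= 0.28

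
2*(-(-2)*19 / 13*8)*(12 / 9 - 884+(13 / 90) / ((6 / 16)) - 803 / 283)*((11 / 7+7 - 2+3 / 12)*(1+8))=-981745212008 / 386295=-2541439.09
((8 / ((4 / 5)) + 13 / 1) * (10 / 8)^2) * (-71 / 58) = -40825 / 928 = -43.99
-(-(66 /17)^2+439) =-122515 /289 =-423.93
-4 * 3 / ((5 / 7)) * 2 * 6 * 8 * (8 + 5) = -104832 / 5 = -20966.40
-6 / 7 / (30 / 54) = -54 / 35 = -1.54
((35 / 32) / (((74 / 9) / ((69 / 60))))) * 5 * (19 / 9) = 15295 / 9472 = 1.61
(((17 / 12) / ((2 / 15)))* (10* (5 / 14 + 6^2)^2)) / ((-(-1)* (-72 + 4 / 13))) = -1431422525 / 730688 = -1959.01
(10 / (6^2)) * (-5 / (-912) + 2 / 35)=1999 / 114912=0.02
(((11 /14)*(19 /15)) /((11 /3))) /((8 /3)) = 0.10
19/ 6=3.17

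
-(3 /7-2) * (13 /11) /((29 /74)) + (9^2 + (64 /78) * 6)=239257 /2639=90.66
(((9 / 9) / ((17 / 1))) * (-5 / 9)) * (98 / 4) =-245 / 306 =-0.80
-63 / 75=-21 / 25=-0.84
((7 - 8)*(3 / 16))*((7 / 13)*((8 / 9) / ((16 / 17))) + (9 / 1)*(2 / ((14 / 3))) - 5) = 1039 / 8736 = 0.12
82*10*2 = 1640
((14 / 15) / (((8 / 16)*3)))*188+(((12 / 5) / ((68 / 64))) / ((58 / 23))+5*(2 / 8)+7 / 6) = 10674551 / 88740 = 120.29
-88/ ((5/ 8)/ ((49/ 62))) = -17248/ 155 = -111.28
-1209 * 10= -12090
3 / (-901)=-3 / 901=-0.00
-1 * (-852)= 852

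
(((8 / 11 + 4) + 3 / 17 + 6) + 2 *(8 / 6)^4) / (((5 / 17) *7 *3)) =260903 / 93555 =2.79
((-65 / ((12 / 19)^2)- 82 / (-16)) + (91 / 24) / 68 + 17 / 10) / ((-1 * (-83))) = -3820609 / 2031840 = -1.88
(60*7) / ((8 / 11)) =1155 / 2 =577.50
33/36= 11/12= 0.92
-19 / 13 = -1.46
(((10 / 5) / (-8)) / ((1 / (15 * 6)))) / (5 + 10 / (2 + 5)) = -7 / 2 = -3.50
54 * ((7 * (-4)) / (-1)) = 1512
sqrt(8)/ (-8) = -0.35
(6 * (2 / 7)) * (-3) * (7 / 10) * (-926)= 16668 / 5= 3333.60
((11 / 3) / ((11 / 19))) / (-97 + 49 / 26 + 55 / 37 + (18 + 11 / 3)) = -18278 / 207683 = -0.09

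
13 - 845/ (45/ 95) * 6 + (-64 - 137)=-32674/ 3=-10891.33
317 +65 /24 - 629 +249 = -1447 /24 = -60.29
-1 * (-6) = 6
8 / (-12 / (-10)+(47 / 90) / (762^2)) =418063680 / 62709599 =6.67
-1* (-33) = 33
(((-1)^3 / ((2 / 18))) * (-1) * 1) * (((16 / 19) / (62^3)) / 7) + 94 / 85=372448612 / 336787255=1.11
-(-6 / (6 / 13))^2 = -169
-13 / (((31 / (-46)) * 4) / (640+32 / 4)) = 96876 / 31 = 3125.03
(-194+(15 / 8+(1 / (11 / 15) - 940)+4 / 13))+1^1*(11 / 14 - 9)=-9118453 / 8008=-1138.67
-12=-12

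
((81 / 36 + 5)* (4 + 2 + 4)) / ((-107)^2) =145 / 22898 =0.01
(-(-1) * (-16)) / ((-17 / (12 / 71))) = 192 / 1207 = 0.16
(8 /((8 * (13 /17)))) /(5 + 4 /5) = 85 /377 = 0.23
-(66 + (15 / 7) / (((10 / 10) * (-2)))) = -909 / 14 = -64.93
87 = 87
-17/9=-1.89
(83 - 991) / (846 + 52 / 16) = -3632 / 3397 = -1.07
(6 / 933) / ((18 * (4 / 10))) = 5 / 5598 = 0.00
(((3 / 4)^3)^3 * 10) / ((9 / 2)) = 10935 / 65536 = 0.17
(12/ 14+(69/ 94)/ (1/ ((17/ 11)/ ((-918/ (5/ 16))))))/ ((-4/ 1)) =-1785947/ 8338176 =-0.21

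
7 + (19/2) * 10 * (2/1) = 197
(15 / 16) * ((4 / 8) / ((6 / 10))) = 25 / 32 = 0.78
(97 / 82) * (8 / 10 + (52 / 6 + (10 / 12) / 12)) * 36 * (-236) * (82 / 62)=-19647059 / 155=-126755.22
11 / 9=1.22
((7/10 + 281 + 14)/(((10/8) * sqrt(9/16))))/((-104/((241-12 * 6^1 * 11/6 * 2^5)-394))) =4314263/325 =13274.66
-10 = -10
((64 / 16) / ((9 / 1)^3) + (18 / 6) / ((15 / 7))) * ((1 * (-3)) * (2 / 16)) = -5123 / 9720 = -0.53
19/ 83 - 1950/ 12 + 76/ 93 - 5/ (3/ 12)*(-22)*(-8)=-56834285/ 15438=-3681.45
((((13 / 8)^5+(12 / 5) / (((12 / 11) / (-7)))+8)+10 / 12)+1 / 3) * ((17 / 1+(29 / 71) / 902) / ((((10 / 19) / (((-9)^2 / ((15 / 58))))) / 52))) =2681683.26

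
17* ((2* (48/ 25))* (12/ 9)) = 2176/ 25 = 87.04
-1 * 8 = -8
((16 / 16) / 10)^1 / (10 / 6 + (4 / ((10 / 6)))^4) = 375 / 130666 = 0.00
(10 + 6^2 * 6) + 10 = 236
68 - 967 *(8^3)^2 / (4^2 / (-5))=79216708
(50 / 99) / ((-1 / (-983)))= 49150 / 99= 496.46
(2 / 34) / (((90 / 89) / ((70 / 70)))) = 89 / 1530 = 0.06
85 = 85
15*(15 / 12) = 75 / 4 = 18.75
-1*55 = -55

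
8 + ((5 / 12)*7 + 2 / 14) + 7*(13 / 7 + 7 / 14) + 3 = 2567 / 84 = 30.56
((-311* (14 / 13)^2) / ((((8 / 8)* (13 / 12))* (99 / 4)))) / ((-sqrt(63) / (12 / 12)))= 139328* sqrt(7) / 217503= 1.69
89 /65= 1.37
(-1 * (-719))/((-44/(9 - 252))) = 174717/44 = 3970.84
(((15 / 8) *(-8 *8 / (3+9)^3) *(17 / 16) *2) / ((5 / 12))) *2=-17 / 24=-0.71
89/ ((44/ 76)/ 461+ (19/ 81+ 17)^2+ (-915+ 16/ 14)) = -0.14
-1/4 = -0.25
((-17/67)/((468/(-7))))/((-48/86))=-5117/752544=-0.01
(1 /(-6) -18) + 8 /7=-715 /42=-17.02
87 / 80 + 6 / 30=103 / 80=1.29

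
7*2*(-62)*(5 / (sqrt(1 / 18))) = -18413.06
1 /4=0.25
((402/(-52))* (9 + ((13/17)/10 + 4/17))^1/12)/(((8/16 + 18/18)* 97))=-106061/2572440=-0.04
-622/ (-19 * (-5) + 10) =-622/ 105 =-5.92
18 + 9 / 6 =39 / 2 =19.50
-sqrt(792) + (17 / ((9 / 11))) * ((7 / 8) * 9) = 1309 / 8 - 6 * sqrt(22) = 135.48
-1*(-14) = 14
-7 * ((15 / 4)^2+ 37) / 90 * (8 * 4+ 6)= -108661 / 720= -150.92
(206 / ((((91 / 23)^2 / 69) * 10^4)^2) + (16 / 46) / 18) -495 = -351312925544591295679 / 709750846350000000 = -494.98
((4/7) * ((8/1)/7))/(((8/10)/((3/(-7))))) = -120/343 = -0.35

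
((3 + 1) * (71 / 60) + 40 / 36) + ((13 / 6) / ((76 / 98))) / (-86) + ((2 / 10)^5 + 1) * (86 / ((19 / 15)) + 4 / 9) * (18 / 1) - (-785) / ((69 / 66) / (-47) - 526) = 66772163309191 / 54074475000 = 1234.82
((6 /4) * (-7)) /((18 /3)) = -1.75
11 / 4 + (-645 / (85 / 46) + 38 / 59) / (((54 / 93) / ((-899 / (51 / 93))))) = 603825933929 / 613836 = 983692.61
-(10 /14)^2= -25 /49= -0.51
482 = 482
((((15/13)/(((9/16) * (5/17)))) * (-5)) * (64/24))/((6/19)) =-103360/351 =-294.47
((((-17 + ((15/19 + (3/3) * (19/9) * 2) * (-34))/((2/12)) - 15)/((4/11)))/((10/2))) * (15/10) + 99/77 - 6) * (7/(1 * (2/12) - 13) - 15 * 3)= 10595649/266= 39833.27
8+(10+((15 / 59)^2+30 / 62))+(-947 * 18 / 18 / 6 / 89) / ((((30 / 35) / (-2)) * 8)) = 26367693827 / 1382987376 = 19.07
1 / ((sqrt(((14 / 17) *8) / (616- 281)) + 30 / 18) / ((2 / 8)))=85425 / 565468- 9 *sqrt(39865) / 141367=0.14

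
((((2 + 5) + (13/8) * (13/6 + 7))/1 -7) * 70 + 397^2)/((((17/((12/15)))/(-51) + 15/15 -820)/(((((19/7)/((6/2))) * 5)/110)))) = -72345179/9085692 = -7.96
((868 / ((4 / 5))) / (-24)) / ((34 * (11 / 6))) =-1085 / 1496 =-0.73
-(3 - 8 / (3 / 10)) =71 / 3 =23.67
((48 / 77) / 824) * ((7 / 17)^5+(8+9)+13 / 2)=200300679 / 11260885867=0.02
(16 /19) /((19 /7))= 112 /361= 0.31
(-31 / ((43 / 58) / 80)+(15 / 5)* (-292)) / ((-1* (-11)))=-181508 / 473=-383.74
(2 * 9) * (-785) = -14130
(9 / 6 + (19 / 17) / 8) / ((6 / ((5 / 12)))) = 1115 / 9792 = 0.11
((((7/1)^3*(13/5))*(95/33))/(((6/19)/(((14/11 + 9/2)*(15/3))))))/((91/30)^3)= 171926250/20449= 8407.56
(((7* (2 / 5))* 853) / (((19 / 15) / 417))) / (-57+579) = 829969 / 551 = 1506.30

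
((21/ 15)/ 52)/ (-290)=-7/ 75400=-0.00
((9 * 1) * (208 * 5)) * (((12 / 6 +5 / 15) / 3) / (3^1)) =7280 / 3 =2426.67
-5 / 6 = -0.83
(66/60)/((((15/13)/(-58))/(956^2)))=-3790092592/75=-50534567.89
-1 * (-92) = 92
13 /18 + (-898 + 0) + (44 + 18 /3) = -847.28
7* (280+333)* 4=17164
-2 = -2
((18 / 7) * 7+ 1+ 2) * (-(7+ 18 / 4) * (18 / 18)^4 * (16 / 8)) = -483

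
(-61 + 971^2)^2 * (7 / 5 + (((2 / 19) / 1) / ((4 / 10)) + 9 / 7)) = 18347407639920 / 7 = 2621058234274.29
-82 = -82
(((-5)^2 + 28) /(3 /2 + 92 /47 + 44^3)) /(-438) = -2491 /1753668999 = -0.00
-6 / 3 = -2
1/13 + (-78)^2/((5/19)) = 1502753/65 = 23119.28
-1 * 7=-7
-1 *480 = -480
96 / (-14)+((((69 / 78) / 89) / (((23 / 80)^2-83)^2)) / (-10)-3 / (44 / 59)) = -1091838747565384787 / 100354022614641796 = -10.88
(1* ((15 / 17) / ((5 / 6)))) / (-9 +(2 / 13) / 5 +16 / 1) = 0.15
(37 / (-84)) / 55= -37 / 4620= -0.01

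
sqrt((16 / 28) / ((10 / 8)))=4*sqrt(35) / 35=0.68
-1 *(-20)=20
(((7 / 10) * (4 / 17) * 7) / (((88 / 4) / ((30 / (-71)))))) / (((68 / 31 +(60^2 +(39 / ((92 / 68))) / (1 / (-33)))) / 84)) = -17608248 / 25095056855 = -0.00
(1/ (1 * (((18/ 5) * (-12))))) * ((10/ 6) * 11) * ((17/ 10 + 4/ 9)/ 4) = -10615/ 46656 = -0.23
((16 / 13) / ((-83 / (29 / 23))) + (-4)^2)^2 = 157297905664 / 615883489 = 255.40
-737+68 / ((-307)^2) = -69461445 / 94249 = -737.00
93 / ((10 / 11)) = 102.30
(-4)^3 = -64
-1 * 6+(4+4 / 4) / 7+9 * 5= 278 / 7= 39.71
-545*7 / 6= -3815 / 6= -635.83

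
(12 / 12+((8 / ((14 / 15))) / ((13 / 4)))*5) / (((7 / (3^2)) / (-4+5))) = 11619 / 637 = 18.24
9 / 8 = 1.12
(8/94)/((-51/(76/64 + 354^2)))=-2005075/9588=-209.12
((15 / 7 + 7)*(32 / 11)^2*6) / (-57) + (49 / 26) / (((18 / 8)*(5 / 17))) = -49866182 / 9414405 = -5.30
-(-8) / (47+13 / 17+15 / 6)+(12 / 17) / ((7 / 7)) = 25132 / 29053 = 0.87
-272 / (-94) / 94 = 68 / 2209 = 0.03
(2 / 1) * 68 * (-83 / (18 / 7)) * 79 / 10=-34679.24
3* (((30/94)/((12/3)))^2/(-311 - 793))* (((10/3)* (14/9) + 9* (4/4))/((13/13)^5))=-9575/39019776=-0.00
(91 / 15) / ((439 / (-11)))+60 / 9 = 42899 / 6585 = 6.51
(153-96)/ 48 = 19/ 16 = 1.19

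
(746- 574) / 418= 86 / 209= 0.41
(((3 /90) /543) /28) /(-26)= -1 /11859120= -0.00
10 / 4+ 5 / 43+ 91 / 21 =1793 / 258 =6.95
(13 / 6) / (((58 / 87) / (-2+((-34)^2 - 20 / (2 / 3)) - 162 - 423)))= 7007 / 4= 1751.75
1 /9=0.11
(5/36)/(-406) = -5/14616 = -0.00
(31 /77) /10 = 31 /770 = 0.04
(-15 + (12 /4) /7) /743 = -102 /5201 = -0.02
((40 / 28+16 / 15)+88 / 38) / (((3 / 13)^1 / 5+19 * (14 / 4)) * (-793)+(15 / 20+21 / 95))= -38392 / 421105629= -0.00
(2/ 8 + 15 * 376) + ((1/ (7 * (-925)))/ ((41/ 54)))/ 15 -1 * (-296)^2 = -435250244697/ 5309500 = -81975.75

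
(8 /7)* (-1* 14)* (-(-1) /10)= -8 /5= -1.60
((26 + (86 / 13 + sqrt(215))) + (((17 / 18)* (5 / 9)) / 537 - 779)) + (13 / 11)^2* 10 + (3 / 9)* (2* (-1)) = -100316272445 / 136841562 + sqrt(215) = -718.42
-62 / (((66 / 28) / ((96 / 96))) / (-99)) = 2604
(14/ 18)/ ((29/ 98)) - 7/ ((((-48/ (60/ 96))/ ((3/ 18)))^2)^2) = 2147887374798949/ 817199132442624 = 2.63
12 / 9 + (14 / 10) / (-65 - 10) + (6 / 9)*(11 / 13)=3053 / 1625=1.88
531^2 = 281961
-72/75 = -24/25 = -0.96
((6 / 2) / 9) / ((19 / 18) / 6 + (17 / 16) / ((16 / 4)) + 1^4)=576 / 2491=0.23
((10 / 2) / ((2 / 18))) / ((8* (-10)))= -9 / 16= -0.56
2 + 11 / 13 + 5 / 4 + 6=525 / 52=10.10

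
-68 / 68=-1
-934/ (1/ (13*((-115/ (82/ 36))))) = 25133940/ 41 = 613022.93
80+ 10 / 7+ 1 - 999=-6416 / 7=-916.57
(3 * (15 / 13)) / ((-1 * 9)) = -5 / 13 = -0.38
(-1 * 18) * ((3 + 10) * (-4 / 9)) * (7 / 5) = 728 / 5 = 145.60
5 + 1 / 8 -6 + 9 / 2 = 29 / 8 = 3.62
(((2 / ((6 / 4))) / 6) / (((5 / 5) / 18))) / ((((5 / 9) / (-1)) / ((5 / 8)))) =-9 / 2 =-4.50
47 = 47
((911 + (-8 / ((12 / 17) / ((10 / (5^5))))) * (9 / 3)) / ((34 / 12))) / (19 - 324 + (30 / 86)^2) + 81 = 79.95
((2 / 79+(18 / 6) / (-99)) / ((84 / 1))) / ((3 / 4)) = -13 / 164241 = -0.00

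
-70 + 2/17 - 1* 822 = -15162/17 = -891.88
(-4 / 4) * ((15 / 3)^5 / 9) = -3125 / 9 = -347.22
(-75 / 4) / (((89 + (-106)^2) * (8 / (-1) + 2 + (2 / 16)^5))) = 8192 / 29687657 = 0.00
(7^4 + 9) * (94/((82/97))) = 10987190/41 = 267980.24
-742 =-742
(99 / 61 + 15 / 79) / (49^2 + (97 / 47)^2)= 9648912 / 12802198771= 0.00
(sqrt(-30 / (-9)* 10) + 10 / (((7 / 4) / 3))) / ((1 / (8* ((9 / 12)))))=20* sqrt(3) + 720 / 7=137.50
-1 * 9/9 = -1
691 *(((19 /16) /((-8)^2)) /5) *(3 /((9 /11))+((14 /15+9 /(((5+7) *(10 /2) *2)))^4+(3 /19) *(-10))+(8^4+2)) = 11165013831348649 /1061683200000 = 10516.33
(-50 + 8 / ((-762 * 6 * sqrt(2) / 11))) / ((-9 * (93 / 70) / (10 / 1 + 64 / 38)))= 56980 * sqrt(2) / 6059043 + 259000 / 5301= 48.87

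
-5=-5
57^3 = 185193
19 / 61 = 0.31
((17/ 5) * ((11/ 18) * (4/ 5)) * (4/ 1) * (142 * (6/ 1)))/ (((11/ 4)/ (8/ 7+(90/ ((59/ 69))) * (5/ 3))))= 11266157312/ 30975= 363717.75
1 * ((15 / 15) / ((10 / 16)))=8 / 5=1.60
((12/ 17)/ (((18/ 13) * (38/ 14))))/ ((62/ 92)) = 8372/ 30039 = 0.28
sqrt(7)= 2.65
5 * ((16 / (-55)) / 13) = -16 / 143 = -0.11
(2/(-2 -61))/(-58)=1/1827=0.00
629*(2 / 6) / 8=629 / 24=26.21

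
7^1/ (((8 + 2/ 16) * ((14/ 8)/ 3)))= 96/ 65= 1.48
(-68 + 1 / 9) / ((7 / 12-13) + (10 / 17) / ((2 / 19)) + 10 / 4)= 41548 / 2649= 15.68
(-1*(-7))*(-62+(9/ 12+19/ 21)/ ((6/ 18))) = -1597/ 4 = -399.25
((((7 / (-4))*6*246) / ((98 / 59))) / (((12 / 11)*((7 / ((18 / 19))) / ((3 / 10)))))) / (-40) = 2155329 / 1489600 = 1.45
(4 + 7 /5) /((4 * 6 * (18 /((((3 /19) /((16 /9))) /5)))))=27 /121600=0.00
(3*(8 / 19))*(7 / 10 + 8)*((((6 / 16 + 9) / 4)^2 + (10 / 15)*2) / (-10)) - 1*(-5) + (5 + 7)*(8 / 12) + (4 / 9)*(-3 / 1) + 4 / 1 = 5956969 / 729600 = 8.16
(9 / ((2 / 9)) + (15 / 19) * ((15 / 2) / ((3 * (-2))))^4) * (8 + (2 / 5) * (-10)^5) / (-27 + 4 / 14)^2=-50549803017 / 21261152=-2377.57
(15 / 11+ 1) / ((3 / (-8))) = -6.30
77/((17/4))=308/17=18.12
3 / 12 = 1 / 4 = 0.25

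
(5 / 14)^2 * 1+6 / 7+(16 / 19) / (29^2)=3087083 / 3131884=0.99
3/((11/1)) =3/11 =0.27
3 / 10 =0.30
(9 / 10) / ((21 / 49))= 21 / 10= 2.10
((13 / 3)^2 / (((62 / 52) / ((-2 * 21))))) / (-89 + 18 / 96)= 140608 / 18879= 7.45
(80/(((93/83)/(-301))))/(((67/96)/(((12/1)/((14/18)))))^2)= -10230697820160/974113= -10502578.06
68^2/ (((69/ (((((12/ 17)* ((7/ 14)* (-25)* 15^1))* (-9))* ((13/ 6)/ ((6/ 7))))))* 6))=773500/ 23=33630.43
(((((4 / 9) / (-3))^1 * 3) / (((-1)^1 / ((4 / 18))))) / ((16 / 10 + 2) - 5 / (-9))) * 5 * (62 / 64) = 775 / 6732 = 0.12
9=9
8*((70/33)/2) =280/33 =8.48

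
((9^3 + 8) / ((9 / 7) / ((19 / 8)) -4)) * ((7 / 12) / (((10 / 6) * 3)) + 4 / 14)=-2366507 / 27600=-85.74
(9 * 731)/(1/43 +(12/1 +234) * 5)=282897/52891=5.35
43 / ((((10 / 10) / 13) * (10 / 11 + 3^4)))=6149 / 901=6.82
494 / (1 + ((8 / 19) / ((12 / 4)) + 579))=14079 / 16534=0.85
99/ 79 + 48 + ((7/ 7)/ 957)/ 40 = 148947559/ 3024120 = 49.25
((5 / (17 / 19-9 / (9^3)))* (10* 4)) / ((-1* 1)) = -153900 / 679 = -226.66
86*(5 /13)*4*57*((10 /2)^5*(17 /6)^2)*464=3423638500000 /39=87785602564.10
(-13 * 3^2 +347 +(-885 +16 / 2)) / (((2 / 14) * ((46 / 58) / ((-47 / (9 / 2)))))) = 12346054 / 207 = 59642.77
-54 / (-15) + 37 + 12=263 / 5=52.60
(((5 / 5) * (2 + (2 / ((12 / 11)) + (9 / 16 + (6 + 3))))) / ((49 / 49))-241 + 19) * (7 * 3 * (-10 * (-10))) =-1752275 / 4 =-438068.75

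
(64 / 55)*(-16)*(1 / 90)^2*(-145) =7424 / 22275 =0.33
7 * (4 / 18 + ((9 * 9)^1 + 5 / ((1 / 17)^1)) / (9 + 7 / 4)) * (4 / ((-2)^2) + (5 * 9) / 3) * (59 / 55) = 40057696 / 21285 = 1881.97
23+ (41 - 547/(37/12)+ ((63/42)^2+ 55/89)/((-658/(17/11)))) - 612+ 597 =-12242676937/95338936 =-128.41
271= 271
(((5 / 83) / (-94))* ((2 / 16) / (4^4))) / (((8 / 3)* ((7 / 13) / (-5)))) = 975 / 894795776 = 0.00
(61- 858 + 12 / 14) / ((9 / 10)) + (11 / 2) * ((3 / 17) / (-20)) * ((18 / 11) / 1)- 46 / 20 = -18999167 / 21420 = -886.98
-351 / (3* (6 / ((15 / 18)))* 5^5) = -13 / 2500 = -0.01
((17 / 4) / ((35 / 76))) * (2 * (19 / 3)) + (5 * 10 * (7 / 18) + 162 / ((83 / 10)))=4074901 / 26145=155.86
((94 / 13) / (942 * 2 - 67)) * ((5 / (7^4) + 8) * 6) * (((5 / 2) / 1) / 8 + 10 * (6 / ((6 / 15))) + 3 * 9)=7685526621 / 226856084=33.88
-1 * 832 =-832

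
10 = 10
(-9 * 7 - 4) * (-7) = 469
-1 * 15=-15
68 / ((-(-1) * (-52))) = -17 / 13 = -1.31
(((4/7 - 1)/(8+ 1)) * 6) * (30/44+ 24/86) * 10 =-9090/3311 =-2.75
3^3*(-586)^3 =-5433211512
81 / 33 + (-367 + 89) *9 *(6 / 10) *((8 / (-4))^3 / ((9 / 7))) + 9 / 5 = 513978 / 55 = 9345.05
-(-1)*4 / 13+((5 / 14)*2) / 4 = 0.49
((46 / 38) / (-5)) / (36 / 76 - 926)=23 / 87925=0.00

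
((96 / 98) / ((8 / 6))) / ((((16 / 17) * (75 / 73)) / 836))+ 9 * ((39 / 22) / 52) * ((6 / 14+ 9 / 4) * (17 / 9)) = 274563039 / 431200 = 636.74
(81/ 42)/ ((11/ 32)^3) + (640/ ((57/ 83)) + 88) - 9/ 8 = 4530165083/ 4248552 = 1066.28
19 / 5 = 3.80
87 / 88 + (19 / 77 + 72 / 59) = 89251 / 36344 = 2.46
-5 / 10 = -1 / 2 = -0.50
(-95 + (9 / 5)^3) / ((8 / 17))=-94741 / 500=-189.48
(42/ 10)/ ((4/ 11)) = 231/ 20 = 11.55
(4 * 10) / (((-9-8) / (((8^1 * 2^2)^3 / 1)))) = -1310720 / 17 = -77101.18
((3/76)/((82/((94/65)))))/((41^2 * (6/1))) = 0.00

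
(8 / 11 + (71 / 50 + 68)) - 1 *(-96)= 91381 / 550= 166.15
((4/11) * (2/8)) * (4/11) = 4/121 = 0.03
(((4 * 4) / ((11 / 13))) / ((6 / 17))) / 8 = 6.70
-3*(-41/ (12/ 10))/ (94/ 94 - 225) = -0.46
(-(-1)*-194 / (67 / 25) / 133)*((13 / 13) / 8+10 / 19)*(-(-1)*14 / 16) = -240075 / 773984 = -0.31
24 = 24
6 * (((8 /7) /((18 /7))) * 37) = 296 /3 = 98.67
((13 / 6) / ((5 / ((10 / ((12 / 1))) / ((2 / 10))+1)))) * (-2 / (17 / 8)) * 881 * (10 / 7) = -2840344 / 1071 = -2652.05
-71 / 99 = -0.72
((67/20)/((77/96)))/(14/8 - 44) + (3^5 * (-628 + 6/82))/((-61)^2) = -408030189627/9926381465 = -41.11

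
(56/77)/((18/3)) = 4/33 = 0.12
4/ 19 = 0.21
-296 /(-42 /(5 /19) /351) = 86580 /133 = 650.98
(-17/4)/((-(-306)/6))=-1/12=-0.08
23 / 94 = 0.24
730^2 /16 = 133225 /4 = 33306.25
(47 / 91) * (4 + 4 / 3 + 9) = 2021 / 273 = 7.40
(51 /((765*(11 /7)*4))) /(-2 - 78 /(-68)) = -119 /9570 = -0.01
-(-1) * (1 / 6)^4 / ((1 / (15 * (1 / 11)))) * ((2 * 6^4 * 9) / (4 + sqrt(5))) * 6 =6480 / 121 - 1620 * sqrt(5) / 121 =23.62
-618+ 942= 324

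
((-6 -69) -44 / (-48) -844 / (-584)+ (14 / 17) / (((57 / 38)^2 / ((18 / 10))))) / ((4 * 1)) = -5359579 / 297840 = -17.99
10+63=73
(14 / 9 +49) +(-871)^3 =-660776260.44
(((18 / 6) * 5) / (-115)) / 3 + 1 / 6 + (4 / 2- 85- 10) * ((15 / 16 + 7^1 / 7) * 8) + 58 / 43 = -4272563 / 2967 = -1440.03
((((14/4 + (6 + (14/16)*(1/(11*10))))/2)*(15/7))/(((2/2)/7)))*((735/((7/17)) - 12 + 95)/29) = 11722167/2552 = 4593.33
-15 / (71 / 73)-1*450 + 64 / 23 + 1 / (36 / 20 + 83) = -320320019 / 692392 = -462.63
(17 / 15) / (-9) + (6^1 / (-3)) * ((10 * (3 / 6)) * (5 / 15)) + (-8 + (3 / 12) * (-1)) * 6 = -52.96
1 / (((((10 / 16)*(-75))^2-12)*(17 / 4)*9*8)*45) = 32 / 962915445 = 0.00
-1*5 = -5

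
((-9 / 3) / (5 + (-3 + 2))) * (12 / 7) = -9 / 7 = -1.29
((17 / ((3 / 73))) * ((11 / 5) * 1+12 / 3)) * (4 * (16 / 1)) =164142.93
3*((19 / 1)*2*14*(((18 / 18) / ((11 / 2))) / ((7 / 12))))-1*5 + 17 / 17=5428 / 11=493.45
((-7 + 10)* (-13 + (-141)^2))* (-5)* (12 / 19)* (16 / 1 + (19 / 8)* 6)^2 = -3272483115 / 19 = -172235953.42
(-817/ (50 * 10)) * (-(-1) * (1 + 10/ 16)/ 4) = -10621/ 16000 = -0.66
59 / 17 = 3.47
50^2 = 2500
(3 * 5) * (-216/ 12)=-270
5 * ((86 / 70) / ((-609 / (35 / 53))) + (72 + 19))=14685820 / 32277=454.99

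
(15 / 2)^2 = 225 / 4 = 56.25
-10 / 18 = -5 / 9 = -0.56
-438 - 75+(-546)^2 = 297603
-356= -356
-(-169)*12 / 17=2028 / 17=119.29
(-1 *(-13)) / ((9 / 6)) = 26 / 3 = 8.67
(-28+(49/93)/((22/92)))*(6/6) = -26390/1023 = -25.80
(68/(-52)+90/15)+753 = 9850/13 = 757.69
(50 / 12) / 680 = 0.01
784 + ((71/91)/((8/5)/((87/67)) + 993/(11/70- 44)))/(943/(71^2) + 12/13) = 422779214068109/539281774206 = 783.97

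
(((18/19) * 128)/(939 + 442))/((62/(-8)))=-9216/813409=-0.01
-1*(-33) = 33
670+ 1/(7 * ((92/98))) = 30827/46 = 670.15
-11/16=-0.69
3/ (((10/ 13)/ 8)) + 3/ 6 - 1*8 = 237/ 10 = 23.70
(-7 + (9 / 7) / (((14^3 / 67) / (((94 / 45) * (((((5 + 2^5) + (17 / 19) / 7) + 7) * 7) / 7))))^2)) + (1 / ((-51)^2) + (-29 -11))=-613622555320375471 / 15156185272930800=-40.49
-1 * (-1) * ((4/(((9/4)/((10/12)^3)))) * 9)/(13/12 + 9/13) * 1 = 13000/2493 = 5.21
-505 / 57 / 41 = -505 / 2337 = -0.22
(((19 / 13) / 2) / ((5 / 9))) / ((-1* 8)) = -171 / 1040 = -0.16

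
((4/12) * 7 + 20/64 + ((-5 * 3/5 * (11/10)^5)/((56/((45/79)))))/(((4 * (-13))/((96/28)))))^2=1023631418325072794449/145866489350400000000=7.02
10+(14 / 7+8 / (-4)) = 10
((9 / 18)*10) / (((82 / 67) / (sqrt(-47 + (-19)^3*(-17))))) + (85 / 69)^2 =1396.27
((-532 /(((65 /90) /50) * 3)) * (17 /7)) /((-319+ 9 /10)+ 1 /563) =2182188000 /23281609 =93.73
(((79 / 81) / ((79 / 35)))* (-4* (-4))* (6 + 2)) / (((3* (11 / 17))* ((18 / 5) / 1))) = 190400 / 24057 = 7.91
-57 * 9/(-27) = 19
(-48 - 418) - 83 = -549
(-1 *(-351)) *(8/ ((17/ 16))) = 44928/ 17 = 2642.82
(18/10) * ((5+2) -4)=27/5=5.40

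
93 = 93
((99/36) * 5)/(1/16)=220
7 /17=0.41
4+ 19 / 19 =5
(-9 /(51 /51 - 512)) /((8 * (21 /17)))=51 /28616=0.00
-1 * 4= -4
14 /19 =0.74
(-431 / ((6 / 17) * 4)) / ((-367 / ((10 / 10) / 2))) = 7327 / 17616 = 0.42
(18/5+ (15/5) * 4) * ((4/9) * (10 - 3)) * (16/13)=896/15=59.73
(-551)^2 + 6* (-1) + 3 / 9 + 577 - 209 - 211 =911257 / 3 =303752.33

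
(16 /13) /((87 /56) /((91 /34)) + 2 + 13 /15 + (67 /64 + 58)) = 752640 /38216329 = 0.02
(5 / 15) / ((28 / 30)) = 5 / 14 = 0.36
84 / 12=7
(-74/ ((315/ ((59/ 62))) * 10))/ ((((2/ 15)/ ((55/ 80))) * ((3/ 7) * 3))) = -24013/ 267840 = -0.09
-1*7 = -7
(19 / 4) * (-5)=-95 / 4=-23.75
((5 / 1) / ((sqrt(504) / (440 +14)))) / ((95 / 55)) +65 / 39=5 / 3 +12485 * sqrt(14) / 798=60.21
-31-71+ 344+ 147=389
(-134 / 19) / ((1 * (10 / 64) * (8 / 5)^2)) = -335 / 19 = -17.63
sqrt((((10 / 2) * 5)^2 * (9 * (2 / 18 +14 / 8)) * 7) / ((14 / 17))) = 25 * sqrt(2278) / 4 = 298.30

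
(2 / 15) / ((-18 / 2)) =-2 / 135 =-0.01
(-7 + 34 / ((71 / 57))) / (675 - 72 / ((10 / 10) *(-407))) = 586487 / 19510587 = 0.03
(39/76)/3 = 13/76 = 0.17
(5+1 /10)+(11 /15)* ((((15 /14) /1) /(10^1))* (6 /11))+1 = 43 /7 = 6.14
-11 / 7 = -1.57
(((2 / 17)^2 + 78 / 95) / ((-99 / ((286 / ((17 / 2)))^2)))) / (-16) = 42611998 / 71410455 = 0.60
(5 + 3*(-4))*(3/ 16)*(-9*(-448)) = -5292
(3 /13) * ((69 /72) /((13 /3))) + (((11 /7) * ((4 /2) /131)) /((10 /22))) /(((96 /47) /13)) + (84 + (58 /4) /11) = 35064436339 /409128720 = 85.71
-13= -13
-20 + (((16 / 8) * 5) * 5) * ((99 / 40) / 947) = -75265 / 3788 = -19.87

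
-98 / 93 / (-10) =49 / 465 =0.11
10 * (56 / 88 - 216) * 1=-23690 / 11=-2153.64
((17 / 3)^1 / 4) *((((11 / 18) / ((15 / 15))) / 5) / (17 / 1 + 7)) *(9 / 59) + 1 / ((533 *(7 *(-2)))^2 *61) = 158789600407 / 144286212208320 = 0.00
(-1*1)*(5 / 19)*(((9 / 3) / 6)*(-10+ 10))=0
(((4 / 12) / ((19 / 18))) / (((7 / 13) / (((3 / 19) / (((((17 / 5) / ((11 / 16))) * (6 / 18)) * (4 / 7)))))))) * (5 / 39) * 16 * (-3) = -7425 / 12274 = -0.60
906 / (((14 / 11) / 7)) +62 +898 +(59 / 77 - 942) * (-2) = 602561 / 77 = 7825.47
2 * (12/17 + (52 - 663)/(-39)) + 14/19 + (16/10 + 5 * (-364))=-8647928/4845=-1784.92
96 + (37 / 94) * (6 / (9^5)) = 88809733 / 925101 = 96.00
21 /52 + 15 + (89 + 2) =5533 /52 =106.40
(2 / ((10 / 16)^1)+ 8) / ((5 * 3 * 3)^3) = 56 / 455625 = 0.00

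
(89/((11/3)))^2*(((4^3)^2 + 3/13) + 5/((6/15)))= 7615590003/3146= 2420721.55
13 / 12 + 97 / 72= 175 / 72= 2.43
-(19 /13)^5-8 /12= -8170883 /1113879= -7.34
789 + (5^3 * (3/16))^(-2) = 110953381/140625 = 789.00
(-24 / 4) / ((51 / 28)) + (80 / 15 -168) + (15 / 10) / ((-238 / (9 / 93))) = -7346779 / 44268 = -165.96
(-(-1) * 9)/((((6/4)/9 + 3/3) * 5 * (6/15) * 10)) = 27/70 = 0.39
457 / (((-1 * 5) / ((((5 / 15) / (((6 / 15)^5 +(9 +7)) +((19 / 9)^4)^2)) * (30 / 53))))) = -122952196856250 / 2927049446554441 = -0.04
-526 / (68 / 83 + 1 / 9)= -392922 / 695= -565.36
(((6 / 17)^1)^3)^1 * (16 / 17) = 3456 / 83521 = 0.04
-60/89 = -0.67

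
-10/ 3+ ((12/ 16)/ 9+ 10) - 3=15/ 4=3.75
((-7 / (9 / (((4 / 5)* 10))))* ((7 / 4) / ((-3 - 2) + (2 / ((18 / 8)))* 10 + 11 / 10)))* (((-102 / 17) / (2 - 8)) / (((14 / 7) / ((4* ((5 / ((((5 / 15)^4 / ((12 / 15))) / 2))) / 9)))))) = -141120 / 449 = -314.30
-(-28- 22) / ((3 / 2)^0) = 50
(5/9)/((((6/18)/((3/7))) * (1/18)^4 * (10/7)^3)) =642978/25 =25719.12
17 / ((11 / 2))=34 / 11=3.09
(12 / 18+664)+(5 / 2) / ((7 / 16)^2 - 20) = 10109654 / 15213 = 664.54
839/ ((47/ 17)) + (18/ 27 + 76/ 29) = 1254323/ 4089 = 306.76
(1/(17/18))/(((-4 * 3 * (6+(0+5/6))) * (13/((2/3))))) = -0.00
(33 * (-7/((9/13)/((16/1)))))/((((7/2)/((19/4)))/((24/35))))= -4968.23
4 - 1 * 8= -4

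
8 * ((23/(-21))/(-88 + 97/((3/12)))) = -46/1575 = -0.03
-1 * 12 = -12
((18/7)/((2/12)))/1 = 108/7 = 15.43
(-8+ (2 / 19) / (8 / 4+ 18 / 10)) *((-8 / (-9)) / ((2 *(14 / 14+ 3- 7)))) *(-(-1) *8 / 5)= 92096 / 48735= 1.89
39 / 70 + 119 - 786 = -46651 / 70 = -666.44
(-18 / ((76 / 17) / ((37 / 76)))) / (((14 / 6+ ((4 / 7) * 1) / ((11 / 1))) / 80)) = -13076910 / 198911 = -65.74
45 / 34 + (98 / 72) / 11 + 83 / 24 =66049 / 13464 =4.91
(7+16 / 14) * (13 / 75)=1.41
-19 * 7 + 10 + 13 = -110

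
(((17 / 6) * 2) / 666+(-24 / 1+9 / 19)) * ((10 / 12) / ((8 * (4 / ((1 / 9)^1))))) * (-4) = 0.27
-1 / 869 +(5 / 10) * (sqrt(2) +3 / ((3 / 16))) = sqrt(2) / 2 +6951 / 869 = 8.71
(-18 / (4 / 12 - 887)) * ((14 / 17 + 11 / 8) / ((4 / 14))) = 8073 / 51680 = 0.16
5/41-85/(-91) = 3940/3731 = 1.06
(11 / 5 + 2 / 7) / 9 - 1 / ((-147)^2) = 29836 / 108045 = 0.28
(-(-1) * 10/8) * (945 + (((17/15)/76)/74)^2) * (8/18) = 6725196072289/12809897280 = 525.00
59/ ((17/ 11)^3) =78529/ 4913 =15.98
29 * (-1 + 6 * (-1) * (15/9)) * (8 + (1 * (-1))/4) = -9889/4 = -2472.25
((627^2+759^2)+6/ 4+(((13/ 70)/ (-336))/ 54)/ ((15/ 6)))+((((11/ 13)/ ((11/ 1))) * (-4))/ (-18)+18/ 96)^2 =4160699539366049/ 4292870400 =969211.54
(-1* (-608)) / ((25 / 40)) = 4864 / 5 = 972.80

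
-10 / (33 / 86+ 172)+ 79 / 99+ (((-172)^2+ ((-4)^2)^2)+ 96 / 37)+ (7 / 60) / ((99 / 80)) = 972370088197 / 32582385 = 29843.43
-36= -36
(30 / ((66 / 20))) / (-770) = -10 / 847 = -0.01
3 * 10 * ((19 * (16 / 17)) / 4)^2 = 173280 / 289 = 599.58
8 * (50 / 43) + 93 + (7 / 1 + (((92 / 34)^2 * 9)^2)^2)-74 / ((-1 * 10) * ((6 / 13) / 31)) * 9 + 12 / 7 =396008732432680177673 / 20997029897410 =18860226.15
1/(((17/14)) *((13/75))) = 1050/221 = 4.75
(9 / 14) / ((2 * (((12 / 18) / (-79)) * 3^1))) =-711 / 56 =-12.70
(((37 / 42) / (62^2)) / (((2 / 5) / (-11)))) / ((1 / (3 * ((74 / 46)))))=-75295 / 2475536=-0.03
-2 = -2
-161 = -161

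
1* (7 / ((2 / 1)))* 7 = 49 / 2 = 24.50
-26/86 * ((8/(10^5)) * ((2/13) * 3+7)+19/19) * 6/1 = -487791/268750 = -1.82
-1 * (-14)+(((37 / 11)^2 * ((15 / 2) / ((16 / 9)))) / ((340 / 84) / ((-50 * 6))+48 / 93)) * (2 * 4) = 1837976777 / 2375593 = 773.69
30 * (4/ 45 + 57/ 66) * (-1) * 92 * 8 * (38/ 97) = -26373824/ 3201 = -8239.25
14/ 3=4.67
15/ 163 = 0.09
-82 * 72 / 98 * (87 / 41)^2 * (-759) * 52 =21508797024 / 2009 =10706220.52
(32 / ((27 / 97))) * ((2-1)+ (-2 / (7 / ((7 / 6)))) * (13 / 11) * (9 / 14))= 178480 / 2079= 85.85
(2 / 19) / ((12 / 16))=8 / 57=0.14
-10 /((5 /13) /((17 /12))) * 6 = -221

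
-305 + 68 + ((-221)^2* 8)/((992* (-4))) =-166393/496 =-335.47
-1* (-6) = 6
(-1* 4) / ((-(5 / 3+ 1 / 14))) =168 / 73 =2.30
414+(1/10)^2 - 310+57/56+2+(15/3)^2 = 184839/1400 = 132.03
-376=-376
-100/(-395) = 0.25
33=33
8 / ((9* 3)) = 0.30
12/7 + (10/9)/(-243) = 26174/15309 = 1.71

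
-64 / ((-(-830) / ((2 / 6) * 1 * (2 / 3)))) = -0.02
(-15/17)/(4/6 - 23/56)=-2520/731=-3.45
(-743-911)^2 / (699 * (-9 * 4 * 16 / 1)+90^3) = 683929 / 81594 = 8.38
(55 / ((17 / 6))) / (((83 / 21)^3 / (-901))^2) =1351544560117290 / 326940373369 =4133.92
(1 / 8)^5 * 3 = 3 / 32768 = 0.00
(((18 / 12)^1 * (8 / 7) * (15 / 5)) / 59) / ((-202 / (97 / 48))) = -291 / 333704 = -0.00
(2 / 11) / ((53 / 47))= 94 / 583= 0.16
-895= -895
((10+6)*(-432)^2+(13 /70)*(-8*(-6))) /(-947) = -104509752 /33145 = -3153.11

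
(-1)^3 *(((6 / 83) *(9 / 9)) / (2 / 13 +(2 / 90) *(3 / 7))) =-8190 / 18509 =-0.44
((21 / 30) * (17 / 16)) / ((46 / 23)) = 119 / 320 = 0.37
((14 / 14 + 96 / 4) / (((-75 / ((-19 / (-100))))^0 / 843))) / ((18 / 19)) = 22245.83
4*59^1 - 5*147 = -499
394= 394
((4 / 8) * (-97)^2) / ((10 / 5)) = 9409 / 4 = 2352.25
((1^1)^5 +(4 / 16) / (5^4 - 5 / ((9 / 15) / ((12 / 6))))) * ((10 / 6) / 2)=7303 / 8760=0.83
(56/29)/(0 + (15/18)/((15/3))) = 336/29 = 11.59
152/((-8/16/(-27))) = 8208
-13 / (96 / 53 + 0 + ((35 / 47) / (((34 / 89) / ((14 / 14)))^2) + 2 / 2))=-37434748 / 22788923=-1.64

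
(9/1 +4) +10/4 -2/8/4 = 247/16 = 15.44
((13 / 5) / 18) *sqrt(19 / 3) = 0.36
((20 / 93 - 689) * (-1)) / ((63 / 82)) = 750382 / 837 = 896.51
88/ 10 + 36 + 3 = 239/ 5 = 47.80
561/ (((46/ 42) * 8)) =11781/ 184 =64.03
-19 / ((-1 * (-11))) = -19 / 11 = -1.73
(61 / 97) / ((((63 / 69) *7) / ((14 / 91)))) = 2806 / 185367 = 0.02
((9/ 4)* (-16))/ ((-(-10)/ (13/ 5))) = -234/ 25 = -9.36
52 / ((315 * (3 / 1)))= 52 / 945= 0.06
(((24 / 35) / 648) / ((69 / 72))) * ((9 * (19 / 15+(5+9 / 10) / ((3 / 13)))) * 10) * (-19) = -152 / 3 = -50.67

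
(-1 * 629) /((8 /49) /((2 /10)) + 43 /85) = -2619785 /5507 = -475.72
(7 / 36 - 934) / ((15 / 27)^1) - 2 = -1682.85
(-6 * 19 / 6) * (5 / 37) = -95 / 37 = -2.57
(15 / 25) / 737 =3 / 3685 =0.00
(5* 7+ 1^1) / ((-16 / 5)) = -45 / 4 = -11.25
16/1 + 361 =377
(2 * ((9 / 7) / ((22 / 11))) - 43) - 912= -6676 / 7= -953.71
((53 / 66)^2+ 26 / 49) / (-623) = -0.00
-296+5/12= -3547/12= -295.58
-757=-757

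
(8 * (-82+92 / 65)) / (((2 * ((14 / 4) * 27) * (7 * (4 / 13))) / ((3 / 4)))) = -291 / 245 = -1.19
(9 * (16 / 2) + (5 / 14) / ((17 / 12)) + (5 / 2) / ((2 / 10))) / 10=20171 / 2380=8.48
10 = 10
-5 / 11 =-0.45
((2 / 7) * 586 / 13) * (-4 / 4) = -12.88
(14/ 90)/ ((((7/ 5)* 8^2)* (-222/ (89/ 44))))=-89/ 5626368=-0.00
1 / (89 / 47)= 47 / 89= 0.53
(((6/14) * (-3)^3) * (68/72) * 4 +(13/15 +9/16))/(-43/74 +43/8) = -2628443/297990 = -8.82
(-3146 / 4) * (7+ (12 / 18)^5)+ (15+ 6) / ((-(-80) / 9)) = -108994433 / 19440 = -5606.71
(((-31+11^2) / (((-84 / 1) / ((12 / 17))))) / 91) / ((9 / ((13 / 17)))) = -10 / 14161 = -0.00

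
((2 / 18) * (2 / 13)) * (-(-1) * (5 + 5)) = 20 / 117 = 0.17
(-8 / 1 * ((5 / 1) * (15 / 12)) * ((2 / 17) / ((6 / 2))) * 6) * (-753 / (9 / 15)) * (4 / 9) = 1004000 / 153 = 6562.09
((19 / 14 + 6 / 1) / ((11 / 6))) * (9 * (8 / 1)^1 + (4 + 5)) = 25029 / 77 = 325.05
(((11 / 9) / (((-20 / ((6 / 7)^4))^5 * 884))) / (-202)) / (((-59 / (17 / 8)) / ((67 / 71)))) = -4568462406288 / 1371468725070858533075490625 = -0.00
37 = 37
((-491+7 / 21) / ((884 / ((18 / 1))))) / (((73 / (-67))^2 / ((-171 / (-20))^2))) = -18114273162 / 29442725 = -615.24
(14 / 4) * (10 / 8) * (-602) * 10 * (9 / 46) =-474075 / 92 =-5152.99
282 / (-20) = -14.10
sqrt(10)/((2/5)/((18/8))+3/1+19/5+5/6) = 90 * sqrt(10)/703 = 0.40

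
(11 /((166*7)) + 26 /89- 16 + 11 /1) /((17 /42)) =-1457697 /125579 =-11.61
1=1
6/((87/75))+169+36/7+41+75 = 59949/203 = 295.32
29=29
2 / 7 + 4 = 30 / 7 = 4.29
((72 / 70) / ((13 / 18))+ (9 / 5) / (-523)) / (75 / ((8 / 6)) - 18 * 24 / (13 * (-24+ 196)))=1292236 / 50986747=0.03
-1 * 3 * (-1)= 3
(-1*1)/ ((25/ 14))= -14/ 25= -0.56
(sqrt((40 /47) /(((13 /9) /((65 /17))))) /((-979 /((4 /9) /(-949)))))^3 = 128000 * sqrt(1598) /13823054982735080196797397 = 0.00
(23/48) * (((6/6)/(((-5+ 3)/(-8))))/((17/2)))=23/102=0.23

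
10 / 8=1.25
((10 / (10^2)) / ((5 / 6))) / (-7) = -3 / 175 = -0.02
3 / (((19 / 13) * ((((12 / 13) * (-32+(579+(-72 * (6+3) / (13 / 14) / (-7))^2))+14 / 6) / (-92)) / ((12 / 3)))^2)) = 229436689487616 / 77361400789033171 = 0.00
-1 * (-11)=11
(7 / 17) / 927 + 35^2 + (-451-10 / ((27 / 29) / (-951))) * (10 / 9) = 1712364248 / 141831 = 12073.27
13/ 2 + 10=33/ 2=16.50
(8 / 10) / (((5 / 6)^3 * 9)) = 0.15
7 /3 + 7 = 28 /3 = 9.33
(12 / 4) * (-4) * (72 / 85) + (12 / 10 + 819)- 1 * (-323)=96308 / 85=1133.04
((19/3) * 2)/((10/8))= 152/15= 10.13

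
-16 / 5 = -3.20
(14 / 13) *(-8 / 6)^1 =-56 / 39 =-1.44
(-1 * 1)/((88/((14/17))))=-7/748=-0.01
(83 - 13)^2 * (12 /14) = 4200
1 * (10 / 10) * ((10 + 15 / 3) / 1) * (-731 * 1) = -10965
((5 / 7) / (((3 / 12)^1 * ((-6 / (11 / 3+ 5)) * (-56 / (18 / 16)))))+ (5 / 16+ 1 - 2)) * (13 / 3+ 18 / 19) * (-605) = 2055185 / 1064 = 1931.56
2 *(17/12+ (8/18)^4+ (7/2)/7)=51325/13122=3.91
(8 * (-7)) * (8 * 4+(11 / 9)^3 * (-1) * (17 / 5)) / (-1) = 5264728 / 3645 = 1444.37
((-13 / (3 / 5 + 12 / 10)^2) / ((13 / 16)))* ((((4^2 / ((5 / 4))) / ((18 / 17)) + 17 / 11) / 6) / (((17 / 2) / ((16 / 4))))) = -127040 / 24057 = -5.28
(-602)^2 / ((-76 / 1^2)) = -90601 / 19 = -4768.47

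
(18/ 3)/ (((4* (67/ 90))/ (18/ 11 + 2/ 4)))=6345/ 1474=4.30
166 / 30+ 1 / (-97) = 8036 / 1455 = 5.52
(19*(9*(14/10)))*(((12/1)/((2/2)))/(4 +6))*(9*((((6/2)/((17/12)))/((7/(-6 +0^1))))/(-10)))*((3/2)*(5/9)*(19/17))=437.10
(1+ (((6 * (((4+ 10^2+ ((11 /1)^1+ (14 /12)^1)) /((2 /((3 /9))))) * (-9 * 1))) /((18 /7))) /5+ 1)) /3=-4759 /180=-26.44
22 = 22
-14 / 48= -0.29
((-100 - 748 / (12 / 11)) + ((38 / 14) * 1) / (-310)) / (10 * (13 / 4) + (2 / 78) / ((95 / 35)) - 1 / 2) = -1263342509 / 51470230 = -24.55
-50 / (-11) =50 / 11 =4.55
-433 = -433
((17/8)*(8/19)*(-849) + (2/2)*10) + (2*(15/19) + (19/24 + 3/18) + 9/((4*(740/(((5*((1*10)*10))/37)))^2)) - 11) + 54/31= -20038129078567/26493139896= -756.35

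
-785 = -785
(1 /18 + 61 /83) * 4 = 2362 /747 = 3.16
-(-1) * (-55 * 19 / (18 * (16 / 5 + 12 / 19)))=-99275 / 6552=-15.15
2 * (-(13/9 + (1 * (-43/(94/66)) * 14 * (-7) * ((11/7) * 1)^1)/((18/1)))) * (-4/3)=878992/1269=692.67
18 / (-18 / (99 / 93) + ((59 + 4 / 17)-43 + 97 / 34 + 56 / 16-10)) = -1683 / 404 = -4.17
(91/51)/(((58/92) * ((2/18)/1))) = 12558/493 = 25.47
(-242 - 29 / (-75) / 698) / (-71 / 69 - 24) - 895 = -26680474817 / 30136150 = -885.33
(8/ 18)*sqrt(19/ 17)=4*sqrt(323)/ 153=0.47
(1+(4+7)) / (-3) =-4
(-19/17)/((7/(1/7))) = -0.02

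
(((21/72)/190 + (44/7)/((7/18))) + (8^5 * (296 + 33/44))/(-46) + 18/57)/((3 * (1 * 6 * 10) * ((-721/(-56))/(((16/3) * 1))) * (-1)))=2172539718302/4466216475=486.44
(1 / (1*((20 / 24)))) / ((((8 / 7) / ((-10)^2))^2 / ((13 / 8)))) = 238875 / 16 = 14929.69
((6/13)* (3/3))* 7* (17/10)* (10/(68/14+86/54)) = 134946/15847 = 8.52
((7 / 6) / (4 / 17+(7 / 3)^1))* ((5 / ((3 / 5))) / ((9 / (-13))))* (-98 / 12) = 1895075 / 42444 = 44.65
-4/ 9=-0.44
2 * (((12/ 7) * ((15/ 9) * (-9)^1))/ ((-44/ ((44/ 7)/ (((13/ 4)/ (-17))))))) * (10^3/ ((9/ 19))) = -81130.30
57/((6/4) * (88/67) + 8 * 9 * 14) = 1273/22556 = 0.06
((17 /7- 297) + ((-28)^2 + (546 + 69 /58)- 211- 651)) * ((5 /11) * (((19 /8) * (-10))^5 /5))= -49870181421875 /415744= -119954061.69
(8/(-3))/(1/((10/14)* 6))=-80/7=-11.43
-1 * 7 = -7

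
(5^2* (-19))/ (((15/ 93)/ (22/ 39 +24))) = -2821310/ 39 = -72341.28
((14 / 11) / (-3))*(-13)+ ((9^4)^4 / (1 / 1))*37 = 2262537650588098043 / 33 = 68561746987518122.52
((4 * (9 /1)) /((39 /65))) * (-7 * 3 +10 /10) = -1200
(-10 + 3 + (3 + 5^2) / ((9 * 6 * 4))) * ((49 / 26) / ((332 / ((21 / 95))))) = -127253 / 14760720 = -0.01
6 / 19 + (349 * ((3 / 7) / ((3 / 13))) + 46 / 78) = 3366614 / 5187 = 649.05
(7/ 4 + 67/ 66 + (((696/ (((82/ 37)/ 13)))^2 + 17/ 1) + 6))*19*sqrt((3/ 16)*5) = 306634373.73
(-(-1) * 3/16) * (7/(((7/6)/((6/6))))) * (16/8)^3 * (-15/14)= -135/14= -9.64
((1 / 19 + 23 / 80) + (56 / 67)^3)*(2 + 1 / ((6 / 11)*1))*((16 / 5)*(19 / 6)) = 9715908193 / 270686700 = 35.89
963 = 963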